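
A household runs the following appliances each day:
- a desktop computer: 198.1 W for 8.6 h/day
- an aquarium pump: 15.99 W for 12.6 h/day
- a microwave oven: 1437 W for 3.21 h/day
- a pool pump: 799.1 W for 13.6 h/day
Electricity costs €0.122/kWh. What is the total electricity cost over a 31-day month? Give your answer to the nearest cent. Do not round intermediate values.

€65.75

desktop computer: 198.1 W × 8.6 h × 31 d = 52,813 Wh = 52.81 kWh
aquarium pump: 15.99 W × 12.6 h × 31 d = 6,246 Wh = 6.246 kWh
microwave oven: 1437 W × 3.21 h × 31 d = 142,996 Wh = 143 kWh
pool pump: 799.1 W × 13.6 h × 31 d = 336,901 Wh = 336.9 kWh
Total energy = 52.81 + 6.246 + 143 + 336.9 = 539 kWh
Cost = 539 kWh × €0.122 = €65.75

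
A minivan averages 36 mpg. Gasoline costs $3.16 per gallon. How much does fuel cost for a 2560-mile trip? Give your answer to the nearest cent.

Fuel = 2560 mi / 36 mpg = 71.11 gal
Cost = 71.11 gal × $3.16/gal = $224.71

$224.71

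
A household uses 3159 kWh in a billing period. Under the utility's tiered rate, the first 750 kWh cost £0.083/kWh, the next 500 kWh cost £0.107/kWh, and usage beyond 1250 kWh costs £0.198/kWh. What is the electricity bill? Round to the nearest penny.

£493.73

First 750 kWh × £0.083 = £62.25
Next 500 kWh × £0.107 = £53.50
Remaining 1909 kWh × £0.198 = £377.98
Total = £493.73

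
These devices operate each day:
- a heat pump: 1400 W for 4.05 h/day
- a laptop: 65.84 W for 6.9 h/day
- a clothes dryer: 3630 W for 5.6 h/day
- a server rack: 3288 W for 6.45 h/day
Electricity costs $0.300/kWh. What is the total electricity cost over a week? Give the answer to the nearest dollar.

$100

heat pump: 1400 W × 4.05 h × 7 d = 39,690 Wh = 39.69 kWh
laptop: 65.84 W × 6.9 h × 7 d = 3,180 Wh = 3.18 kWh
clothes dryer: 3630 W × 5.6 h × 7 d = 142,296 Wh = 142.3 kWh
server rack: 3288 W × 6.45 h × 7 d = 148,453 Wh = 148.5 kWh
Total energy = 39.69 + 3.18 + 142.3 + 148.5 = 333.6 kWh
Cost = 333.6 kWh × $0.300 = $100.09 ≈ $100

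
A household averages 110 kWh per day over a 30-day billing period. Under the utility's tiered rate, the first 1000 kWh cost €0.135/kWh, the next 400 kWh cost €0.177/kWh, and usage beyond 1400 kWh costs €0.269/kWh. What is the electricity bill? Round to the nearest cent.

Usage = 110 kWh/day × 30 days = 3300 kWh
First 1000 kWh × €0.135 = €135.00
Next 400 kWh × €0.177 = €70.80
Remaining 1900 kWh × €0.269 = €511.10
Total = €716.90

€716.90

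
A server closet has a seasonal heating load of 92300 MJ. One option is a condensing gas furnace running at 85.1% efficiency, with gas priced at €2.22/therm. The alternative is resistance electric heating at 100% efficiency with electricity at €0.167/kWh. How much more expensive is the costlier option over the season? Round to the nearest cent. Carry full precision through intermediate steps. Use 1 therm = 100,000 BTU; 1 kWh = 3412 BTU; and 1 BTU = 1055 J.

€1999.80

Heat load = 92300 MJ = 92,300,000,000 J / 1055 = 87,488,152 BTU
Gas: input = 87,488,152 / 0.851 = 102,806,289 BTU = 1,028 therm → 1,028 × €2.22 = €2,282.30
Electric: 87,488,152 BTU / 3412 = 25,640 kWh → × €0.167 = €4,282.10
Difference = |€2,282.30 − €4,282.10| = €1,999.80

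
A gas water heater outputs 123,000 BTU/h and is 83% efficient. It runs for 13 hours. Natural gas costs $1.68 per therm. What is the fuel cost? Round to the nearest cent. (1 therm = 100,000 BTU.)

$32.37

Heat delivered = 123,000 BTU/h × 13 h = 1,599,000 BTU
Gas input = 1,599,000 / 0.83 = 1,926,506 BTU
= 1,926,506 / 100,000 = 19.27 therm
Cost = 19.27 × $1.68/therm = $32.37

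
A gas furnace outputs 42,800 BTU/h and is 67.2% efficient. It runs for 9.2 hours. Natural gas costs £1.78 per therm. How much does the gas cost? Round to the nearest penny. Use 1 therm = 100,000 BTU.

£10.43

Heat delivered = 42,800 BTU/h × 9.2 h = 393,760 BTU
Gas input = 393,760 / 0.672 = 585,952 BTU
= 585,952 / 100,000 = 5.86 therm
Cost = 5.86 × £1.78/therm = £10.43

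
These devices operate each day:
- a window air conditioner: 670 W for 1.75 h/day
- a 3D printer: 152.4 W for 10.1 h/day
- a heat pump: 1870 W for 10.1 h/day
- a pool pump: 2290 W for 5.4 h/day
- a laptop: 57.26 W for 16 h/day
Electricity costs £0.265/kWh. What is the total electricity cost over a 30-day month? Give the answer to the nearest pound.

£277

window air conditioner: 670 W × 1.75 h × 30 d = 35,175 Wh = 35.17 kWh
3D printer: 152.4 W × 10.1 h × 30 d = 46,177 Wh = 46.18 kWh
heat pump: 1870 W × 10.1 h × 30 d = 566,610 Wh = 566.6 kWh
pool pump: 2290 W × 5.4 h × 30 d = 370,980 Wh = 371 kWh
laptop: 57.26 W × 16 h × 30 d = 27,485 Wh = 27.48 kWh
Total energy = 35.17 + 46.18 + 566.6 + 371 + 27.48 = 1,046 kWh
Cost = 1,046 kWh × £0.265 = £277.30 ≈ £277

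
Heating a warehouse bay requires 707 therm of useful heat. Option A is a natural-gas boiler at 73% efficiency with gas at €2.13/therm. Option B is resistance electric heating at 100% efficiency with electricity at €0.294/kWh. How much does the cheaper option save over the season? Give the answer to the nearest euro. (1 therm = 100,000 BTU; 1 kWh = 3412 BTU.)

Heat load = 707 therm × 100,000 = 70,700,000 BTU
Gas: input = 70,700,000 / 0.73 = 96,849,315 BTU = 968.5 therm → 968.5 × €2.13 = €2,062.89
Electric: 70,700,000 BTU / 3412 = 20,720 kWh → × €0.294 = €6,091.97
Difference = |€2,062.89 − €6,091.97| = €4,029.08 ≈ €4029

€4029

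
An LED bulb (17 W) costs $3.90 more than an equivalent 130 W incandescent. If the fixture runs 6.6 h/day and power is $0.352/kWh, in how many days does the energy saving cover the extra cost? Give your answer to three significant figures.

14.9 days

Power saved = 130 − 17 = 113 W
Daily energy saved = 113 W × 6.6 h = 745.8 Wh = 0.7458 kWh
Daily savings = 0.7458 × $0.352 = $0.2625
Payback = $3.90 / $0.2625 per day = 14.86 days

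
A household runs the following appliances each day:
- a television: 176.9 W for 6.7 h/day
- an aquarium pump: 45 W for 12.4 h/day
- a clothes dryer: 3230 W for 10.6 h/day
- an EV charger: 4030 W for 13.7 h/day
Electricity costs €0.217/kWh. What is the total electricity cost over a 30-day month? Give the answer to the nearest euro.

television: 176.9 W × 6.7 h × 30 d = 35,557 Wh = 35.56 kWh
aquarium pump: 45 W × 12.4 h × 30 d = 16,740 Wh = 16.74 kWh
clothes dryer: 3230 W × 10.6 h × 30 d = 1,027,140 Wh = 1,027 kWh
EV charger: 4030 W × 13.7 h × 30 d = 1,656,330 Wh = 1,656 kWh
Total energy = 35.56 + 16.74 + 1,027 + 1,656 = 2,736 kWh
Cost = 2,736 kWh × €0.217 = €593.66 ≈ €594

€594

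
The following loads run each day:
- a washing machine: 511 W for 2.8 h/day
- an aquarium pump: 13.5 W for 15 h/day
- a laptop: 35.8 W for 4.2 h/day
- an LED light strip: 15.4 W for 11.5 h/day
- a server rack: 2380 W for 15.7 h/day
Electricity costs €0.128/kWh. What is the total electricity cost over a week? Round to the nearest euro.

€35

washing machine: 511 W × 2.8 h × 7 d = 10,016 Wh = 10.02 kWh
aquarium pump: 13.5 W × 15 h × 7 d = 1,418 Wh = 1.417 kWh
laptop: 35.8 W × 4.2 h × 7 d = 1,053 Wh = 1.053 kWh
LED light strip: 15.4 W × 11.5 h × 7 d = 1,240 Wh = 1.24 kWh
server rack: 2380 W × 15.7 h × 7 d = 261,562 Wh = 261.6 kWh
Total energy = 10.02 + 1.417 + 1.053 + 1.24 + 261.6 = 275.3 kWh
Cost = 275.3 kWh × €0.128 = €35.24 ≈ €35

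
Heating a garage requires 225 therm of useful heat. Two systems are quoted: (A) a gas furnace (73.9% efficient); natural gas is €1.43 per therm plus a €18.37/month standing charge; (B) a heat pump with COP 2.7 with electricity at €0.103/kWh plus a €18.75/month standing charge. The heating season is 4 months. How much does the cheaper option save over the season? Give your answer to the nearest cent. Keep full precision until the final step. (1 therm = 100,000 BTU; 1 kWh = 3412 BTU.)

€182.30

Heat load = 225 therm × 100,000 = 22,500,000 BTU
Gas: input = 22,500,000 / 0.739 = 30,446,549 BTU = 304.5 therm → 304.5 × €1.43 = €435.39; + 4 × €18.37 standing = €508.87
Heat pump: 22,500,000 BTU / 3412 = 6,594 kWh heat; / 2.7 = 2,442 kWh in → × €0.103 = €251.56; + 4 × €18.75 standing = €326.56
Difference = |€508.87 − €326.56| = €182.30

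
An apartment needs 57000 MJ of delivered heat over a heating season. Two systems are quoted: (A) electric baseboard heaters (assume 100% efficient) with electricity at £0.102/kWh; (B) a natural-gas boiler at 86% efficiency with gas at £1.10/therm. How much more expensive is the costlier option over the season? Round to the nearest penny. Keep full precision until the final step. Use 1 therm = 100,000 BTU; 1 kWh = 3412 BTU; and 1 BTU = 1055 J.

£924.09

Heat load = 57000 MJ = 57,000,000,000 J / 1055 = 54,028,436 BTU
Gas: input = 54,028,436 / 0.86 = 62,823,763 BTU = 628.2 therm → 628.2 × £1.10 = £691.06
Electric: 54,028,436 BTU / 3412 = 15,830 kWh → × £0.102 = £1,615.15
Difference = |£691.06 − £1,615.15| = £924.09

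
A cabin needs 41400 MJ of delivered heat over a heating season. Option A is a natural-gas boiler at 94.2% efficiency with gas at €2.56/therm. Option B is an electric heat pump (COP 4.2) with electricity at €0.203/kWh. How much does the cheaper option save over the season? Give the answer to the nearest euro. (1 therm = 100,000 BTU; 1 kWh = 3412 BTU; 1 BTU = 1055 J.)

Heat load = 41400 MJ = 41,400,000,000 J / 1055 = 39,241,706 BTU
Gas: input = 39,241,706 / 0.942 = 41,657,862 BTU = 416.6 therm → 416.6 × €2.56 = €1,066.44
Heat pump: 39,241,706 BTU / 3412 = 11,500 kWh heat; / 4.2 = 2,738 kWh in → × €0.203 = €555.89
Difference = |€1,066.44 − €555.89| = €510.56 ≈ €511

€511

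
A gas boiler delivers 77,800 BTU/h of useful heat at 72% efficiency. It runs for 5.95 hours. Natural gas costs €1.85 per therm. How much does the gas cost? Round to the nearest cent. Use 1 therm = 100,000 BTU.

€11.89

Heat delivered = 77,800 BTU/h × 5.95 h = 462,910 BTU
Gas input = 462,910 / 0.72 = 642,931 BTU
= 642,931 / 100,000 = 6.429 therm
Cost = 6.429 × €1.85/therm = €11.89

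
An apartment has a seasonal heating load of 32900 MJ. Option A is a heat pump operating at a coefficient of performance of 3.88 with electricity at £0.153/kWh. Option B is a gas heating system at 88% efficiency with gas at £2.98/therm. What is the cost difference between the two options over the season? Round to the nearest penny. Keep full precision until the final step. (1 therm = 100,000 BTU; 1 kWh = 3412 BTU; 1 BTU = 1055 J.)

£695.62

Heat load = 32900 MJ = 32,900,000,000 J / 1055 = 31,184,834 BTU
Gas: input = 31,184,834 / 0.88 = 35,437,312 BTU = 354.4 therm → 354.4 × £2.98 = £1,056.03
Heat pump: 31,184,834 BTU / 3412 = 9,140 kWh heat; / 3.88 = 2,356 kWh in → × £0.153 = £360.41
Difference = |£1,056.03 − £360.41| = £695.62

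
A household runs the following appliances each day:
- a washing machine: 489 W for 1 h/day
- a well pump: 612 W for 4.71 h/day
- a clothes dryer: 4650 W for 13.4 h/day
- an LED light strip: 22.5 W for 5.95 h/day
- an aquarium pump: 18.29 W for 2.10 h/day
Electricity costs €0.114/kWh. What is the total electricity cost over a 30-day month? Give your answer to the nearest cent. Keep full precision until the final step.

washing machine: 489 W × 1 h × 30 d = 14,670 Wh = 14.67 kWh
well pump: 612 W × 4.71 h × 30 d = 86,476 Wh = 86.48 kWh
clothes dryer: 4650 W × 13.4 h × 30 d = 1,869,300 Wh = 1,869 kWh
LED light strip: 22.5 W × 5.95 h × 30 d = 4,016 Wh = 4.016 kWh
aquarium pump: 18.29 W × 2.10 h × 30 d = 1,152 Wh = 1.152 kWh
Total energy = 14.67 + 86.48 + 1,869 + 4.016 + 1.152 = 1,976 kWh
Cost = 1,976 kWh × €0.114 = €225.22

€225.22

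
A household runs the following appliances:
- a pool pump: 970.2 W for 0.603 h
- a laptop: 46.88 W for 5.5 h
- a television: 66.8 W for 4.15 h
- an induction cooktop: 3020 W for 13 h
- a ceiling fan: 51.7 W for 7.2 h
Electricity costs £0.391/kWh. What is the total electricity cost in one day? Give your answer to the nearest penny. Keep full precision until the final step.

pool pump: 970.2 W × 0.603 h = 585 Wh = 0.585 kWh
laptop: 46.88 W × 5.5 h = 258 Wh = 0.2578 kWh
television: 66.8 W × 4.15 h = 277 Wh = 0.2772 kWh
induction cooktop: 3020 W × 13 h = 39,260 Wh = 39.26 kWh
ceiling fan: 51.7 W × 7.2 h = 372 Wh = 0.3722 kWh
Total energy = 0.585 + 0.2578 + 0.2772 + 39.26 + 0.3722 = 40.75 kWh
Cost = 40.75 kWh × £0.391 = £15.93

£15.93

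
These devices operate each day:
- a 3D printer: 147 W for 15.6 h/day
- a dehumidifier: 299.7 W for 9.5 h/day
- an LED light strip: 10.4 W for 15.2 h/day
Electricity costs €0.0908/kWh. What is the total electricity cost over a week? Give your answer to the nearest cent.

3D printer: 147 W × 15.6 h × 7 d = 16,052 Wh = 16.05 kWh
dehumidifier: 299.7 W × 9.5 h × 7 d = 19,930 Wh = 19.93 kWh
LED light strip: 10.4 W × 15.2 h × 7 d = 1,107 Wh = 1.107 kWh
Total energy = 16.05 + 19.93 + 1.107 = 37.09 kWh
Cost = 37.09 kWh × €0.0908 = €3.37

€3.37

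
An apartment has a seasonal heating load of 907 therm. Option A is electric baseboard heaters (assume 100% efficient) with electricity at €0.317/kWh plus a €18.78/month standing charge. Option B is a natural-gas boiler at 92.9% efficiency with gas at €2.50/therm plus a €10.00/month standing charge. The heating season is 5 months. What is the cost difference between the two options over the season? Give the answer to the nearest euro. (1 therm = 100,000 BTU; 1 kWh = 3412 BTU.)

€6030

Heat load = 907 therm × 100,000 = 90,700,000 BTU
Gas: input = 90,700,000 / 0.929 = 97,631,862 BTU = 976.3 therm → 976.3 × €2.50 = €2,440.80; + 5 × €10.00 standing = €2,490.80
Electric: 90,700,000 BTU / 3412 = 26,580 kWh → × €0.317 = €8,426.70; + 5 × €18.78 standing = €8,520.60
Difference = |€2,490.80 − €8,520.60| = €6,029.80 ≈ €6030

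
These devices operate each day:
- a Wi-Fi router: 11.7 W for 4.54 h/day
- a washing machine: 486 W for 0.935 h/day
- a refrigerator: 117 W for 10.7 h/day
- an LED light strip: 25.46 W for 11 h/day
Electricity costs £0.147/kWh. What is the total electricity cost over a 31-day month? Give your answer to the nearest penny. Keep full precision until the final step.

£9.29

Wi-Fi router: 11.7 W × 4.54 h × 31 d = 1,647 Wh = 1.647 kWh
washing machine: 486 W × 0.935 h × 31 d = 14,087 Wh = 14.09 kWh
refrigerator: 117 W × 10.7 h × 31 d = 38,809 Wh = 38.81 kWh
LED light strip: 25.46 W × 11 h × 31 d = 8,682 Wh = 8.682 kWh
Total energy = 1.647 + 14.09 + 38.81 + 8.682 = 63.22 kWh
Cost = 63.22 kWh × £0.147 = £9.29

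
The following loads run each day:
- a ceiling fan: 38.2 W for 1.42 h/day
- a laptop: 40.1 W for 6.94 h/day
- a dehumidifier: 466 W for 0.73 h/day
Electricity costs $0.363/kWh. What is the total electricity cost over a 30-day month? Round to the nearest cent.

$7.33

ceiling fan: 38.2 W × 1.42 h × 30 d = 1,627 Wh = 1.627 kWh
laptop: 40.1 W × 6.94 h × 30 d = 8,349 Wh = 8.349 kWh
dehumidifier: 466 W × 0.73 h × 30 d = 10,205 Wh = 10.21 kWh
Total energy = 1.627 + 8.349 + 10.21 = 20.18 kWh
Cost = 20.18 kWh × $0.363 = $7.33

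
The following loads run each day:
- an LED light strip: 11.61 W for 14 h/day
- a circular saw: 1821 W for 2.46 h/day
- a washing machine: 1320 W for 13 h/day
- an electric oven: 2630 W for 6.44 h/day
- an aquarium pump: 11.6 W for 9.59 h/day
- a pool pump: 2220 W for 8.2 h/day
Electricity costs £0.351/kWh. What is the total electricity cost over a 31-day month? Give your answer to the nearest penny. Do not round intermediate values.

£620.81

LED light strip: 11.61 W × 14 h × 31 d = 5,039 Wh = 5.039 kWh
circular saw: 1821 W × 2.46 h × 31 d = 138,869 Wh = 138.9 kWh
washing machine: 1320 W × 13 h × 31 d = 531,960 Wh = 532 kWh
electric oven: 2630 W × 6.44 h × 31 d = 525,053 Wh = 525.1 kWh
aquarium pump: 11.6 W × 9.59 h × 31 d = 3,449 Wh = 3.449 kWh
pool pump: 2220 W × 8.2 h × 31 d = 564,324 Wh = 564.3 kWh
Total energy = 5.039 + 138.9 + 532 + 525.1 + 3.449 + 564.3 = 1,769 kWh
Cost = 1,769 kWh × £0.351 = £620.81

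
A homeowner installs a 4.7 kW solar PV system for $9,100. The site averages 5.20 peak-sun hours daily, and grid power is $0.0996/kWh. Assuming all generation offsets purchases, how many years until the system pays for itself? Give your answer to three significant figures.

Daily generation = 4.7 kW × 5.20 h = 24.44 kWh
Annual generation = 24.44 × 365 = 8920.6 kWh
Annual savings = 8920.6 × $0.0996 = $888.49
Payback = $9,100 / $888.49 = 10.2 years

10.2 years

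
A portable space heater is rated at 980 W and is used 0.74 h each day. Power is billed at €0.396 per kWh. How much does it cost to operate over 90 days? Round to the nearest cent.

€25.85

Energy = 980 W × 0.74 h/day × 90 days = 65,268 Wh = 65.27 kWh
Cost = 65.27 kWh × €0.396/kWh = €25.85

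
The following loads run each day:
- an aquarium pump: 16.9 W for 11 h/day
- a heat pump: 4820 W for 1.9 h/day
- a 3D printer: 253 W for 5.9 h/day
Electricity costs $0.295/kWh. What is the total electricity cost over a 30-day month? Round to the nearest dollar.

aquarium pump: 16.9 W × 11 h × 30 d = 5,577 Wh = 5.577 kWh
heat pump: 4820 W × 1.9 h × 30 d = 274,740 Wh = 274.7 kWh
3D printer: 253 W × 5.9 h × 30 d = 44,781 Wh = 44.78 kWh
Total energy = 5.577 + 274.7 + 44.78 = 325.1 kWh
Cost = 325.1 kWh × $0.295 = $95.90 ≈ $96

$96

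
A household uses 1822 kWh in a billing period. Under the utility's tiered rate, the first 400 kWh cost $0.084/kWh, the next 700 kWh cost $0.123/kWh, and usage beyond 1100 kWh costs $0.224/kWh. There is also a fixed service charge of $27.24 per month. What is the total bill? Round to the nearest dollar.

$309

First 400 kWh × $0.084 = $33.60
Next 700 kWh × $0.123 = $86.10
Remaining 722 kWh × $0.224 = $161.73
Energy charge = $281.43; + service $27.24 = $308.67 ≈ $309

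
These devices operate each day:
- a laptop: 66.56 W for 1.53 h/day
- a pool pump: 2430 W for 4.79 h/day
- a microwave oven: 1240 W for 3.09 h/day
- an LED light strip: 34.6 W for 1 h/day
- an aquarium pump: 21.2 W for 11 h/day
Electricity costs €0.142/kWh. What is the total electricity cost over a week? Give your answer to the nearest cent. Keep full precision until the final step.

laptop: 66.56 W × 1.53 h × 7 d = 713 Wh = 0.7129 kWh
pool pump: 2430 W × 4.79 h × 7 d = 81,478 Wh = 81.48 kWh
microwave oven: 1240 W × 3.09 h × 7 d = 26,821 Wh = 26.82 kWh
LED light strip: 34.6 W × 1 h × 7 d = 242 Wh = 0.2422 kWh
aquarium pump: 21.2 W × 11 h × 7 d = 1,632 Wh = 1.632 kWh
Total energy = 0.7129 + 81.48 + 26.82 + 0.2422 + 1.632 = 110.9 kWh
Cost = 110.9 kWh × €0.142 = €15.75

€15.75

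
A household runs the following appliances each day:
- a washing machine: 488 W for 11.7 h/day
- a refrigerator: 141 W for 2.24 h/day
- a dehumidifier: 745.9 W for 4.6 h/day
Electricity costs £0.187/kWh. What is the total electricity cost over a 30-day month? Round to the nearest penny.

washing machine: 488 W × 11.7 h × 30 d = 171,288 Wh = 171.3 kWh
refrigerator: 141 W × 2.24 h × 30 d = 9,475 Wh = 9.475 kWh
dehumidifier: 745.9 W × 4.6 h × 30 d = 102,934 Wh = 102.9 kWh
Total energy = 171.3 + 9.475 + 102.9 = 283.7 kWh
Cost = 283.7 kWh × £0.187 = £53.05

£53.05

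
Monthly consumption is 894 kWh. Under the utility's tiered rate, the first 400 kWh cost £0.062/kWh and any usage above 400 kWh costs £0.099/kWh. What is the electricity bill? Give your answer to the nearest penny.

£73.71

First 400 kWh × £0.062 = £24.80
Remaining 494 kWh × £0.099 = £48.91
Total = £73.71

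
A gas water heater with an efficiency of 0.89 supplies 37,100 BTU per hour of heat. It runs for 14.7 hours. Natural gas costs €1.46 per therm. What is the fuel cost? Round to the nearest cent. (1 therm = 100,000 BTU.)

€8.95

Heat delivered = 37,100 BTU/h × 14.7 h = 545,370 BTU
Gas input = 545,370 / 0.89 = 612,775 BTU
= 612,775 / 100,000 = 6.128 therm
Cost = 6.128 × €1.46/therm = €8.95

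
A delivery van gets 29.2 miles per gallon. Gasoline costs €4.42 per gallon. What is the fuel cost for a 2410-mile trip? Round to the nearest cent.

€364.80

Fuel = 2410 mi / 29.2 mpg = 82.53 gal
Cost = 82.53 gal × €4.42/gal = €364.80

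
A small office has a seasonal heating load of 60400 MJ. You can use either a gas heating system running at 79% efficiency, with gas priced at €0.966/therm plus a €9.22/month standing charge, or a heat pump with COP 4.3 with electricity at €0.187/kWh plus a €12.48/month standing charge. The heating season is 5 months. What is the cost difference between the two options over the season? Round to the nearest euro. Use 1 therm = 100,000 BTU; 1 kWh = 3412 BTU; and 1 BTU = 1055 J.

€46

Heat load = 60400 MJ = 60,400,000,000 J / 1055 = 57,251,185 BTU
Gas: input = 57,251,185 / 0.79 = 72,469,854 BTU = 724.7 therm → 724.7 × €0.966 = €700.06; + 5 × €9.22 standing = €746.16
Heat pump: 57,251,185 BTU / 3412 = 16,780 kWh heat; / 4.3 = 3,902 kWh in → × €0.187 = €729.71; + 5 × €12.48 standing = €792.11
Difference = |€746.16 − €792.11| = €45.95 ≈ €46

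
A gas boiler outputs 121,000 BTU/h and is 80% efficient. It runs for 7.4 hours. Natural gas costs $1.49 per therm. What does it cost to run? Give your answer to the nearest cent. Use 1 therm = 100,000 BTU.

Heat delivered = 121,000 BTU/h × 7.4 h = 895,400 BTU
Gas input = 895,400 / 0.80 = 1,119,250 BTU
= 1,119,250 / 100,000 = 11.19 therm
Cost = 11.19 × $1.49/therm = $16.68

$16.68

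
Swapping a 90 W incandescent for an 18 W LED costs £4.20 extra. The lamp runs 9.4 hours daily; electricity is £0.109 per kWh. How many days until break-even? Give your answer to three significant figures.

Power saved = 90 − 18 = 72 W
Daily energy saved = 72 W × 9.4 h = 676.8 Wh = 0.6768 kWh
Daily savings = 0.6768 × £0.109 = £0.0738
Payback = £4.20 / £0.0738 per day = 56.93 days

56.9 days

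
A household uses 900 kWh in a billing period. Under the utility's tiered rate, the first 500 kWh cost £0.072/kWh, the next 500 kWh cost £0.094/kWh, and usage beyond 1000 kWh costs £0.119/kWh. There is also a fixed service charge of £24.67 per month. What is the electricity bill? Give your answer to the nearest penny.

£98.27

First 500 kWh × £0.072 = £36.00
Next 400 kWh × £0.094 = £37.60
Remaining tier: 0 kWh (not reached)
Energy charge = £73.60; + service £24.67 = £98.27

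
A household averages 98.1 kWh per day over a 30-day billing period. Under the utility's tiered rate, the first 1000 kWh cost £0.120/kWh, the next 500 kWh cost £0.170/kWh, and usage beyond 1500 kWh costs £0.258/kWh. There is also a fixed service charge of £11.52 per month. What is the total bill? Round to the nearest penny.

£588.81

Usage = 98.1 kWh/day × 30 days = 2943 kWh
First 1000 kWh × £0.120 = £120.00
Next 500 kWh × £0.170 = £85.00
Remaining 1443 kWh × £0.258 = £372.29
Energy charge = £577.29; + service £11.52 = £588.81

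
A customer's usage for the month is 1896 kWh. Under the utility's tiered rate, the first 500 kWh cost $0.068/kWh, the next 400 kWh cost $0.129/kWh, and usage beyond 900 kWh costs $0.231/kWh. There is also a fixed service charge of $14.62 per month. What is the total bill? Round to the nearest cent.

$330.30

First 500 kWh × $0.068 = $34.00
Next 400 kWh × $0.129 = $51.60
Remaining 996 kWh × $0.231 = $230.08
Energy charge = $315.68; + service $14.62 = $330.30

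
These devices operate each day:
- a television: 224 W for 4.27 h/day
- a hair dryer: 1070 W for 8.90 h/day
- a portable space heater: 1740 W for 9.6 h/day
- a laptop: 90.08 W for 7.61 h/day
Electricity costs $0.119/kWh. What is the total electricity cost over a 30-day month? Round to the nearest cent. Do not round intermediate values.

$99.49

television: 224 W × 4.27 h × 30 d = 28,694 Wh = 28.69 kWh
hair dryer: 1070 W × 8.90 h × 30 d = 285,690 Wh = 285.7 kWh
portable space heater: 1740 W × 9.6 h × 30 d = 501,120 Wh = 501.1 kWh
laptop: 90.08 W × 7.61 h × 30 d = 20,565 Wh = 20.57 kWh
Total energy = 28.69 + 285.7 + 501.1 + 20.57 = 836.1 kWh
Cost = 836.1 kWh × $0.119 = $99.49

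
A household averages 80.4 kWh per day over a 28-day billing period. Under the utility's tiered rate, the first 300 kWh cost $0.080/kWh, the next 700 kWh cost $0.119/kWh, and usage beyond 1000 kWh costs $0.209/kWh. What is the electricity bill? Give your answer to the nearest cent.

$368.80

Usage = 80.4 kWh/day × 28 days = 2251.2 kWh
First 300 kWh × $0.080 = $24.00
Next 700 kWh × $0.119 = $83.30
Remaining 1251.2 kWh × $0.209 = $261.50
Total = $368.80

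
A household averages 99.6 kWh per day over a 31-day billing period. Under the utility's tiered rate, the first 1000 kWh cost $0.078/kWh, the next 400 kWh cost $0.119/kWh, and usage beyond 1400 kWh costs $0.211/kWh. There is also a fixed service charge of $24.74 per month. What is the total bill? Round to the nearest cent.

Usage = 99.6 kWh/day × 31 days = 3087.6 kWh
First 1000 kWh × $0.078 = $78.00
Next 400 kWh × $0.119 = $47.60
Remaining 1687.6 kWh × $0.211 = $356.08
Energy charge = $481.68; + service $24.74 = $506.42

$506.42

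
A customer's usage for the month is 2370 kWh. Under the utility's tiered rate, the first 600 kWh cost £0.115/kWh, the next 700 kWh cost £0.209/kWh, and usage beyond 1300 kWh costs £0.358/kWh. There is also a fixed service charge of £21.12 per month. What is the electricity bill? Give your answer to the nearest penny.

First 600 kWh × £0.115 = £69.00
Next 700 kWh × £0.209 = £146.30
Remaining 1070 kWh × £0.358 = £383.06
Energy charge = £598.36; + service £21.12 = £619.48

£619.48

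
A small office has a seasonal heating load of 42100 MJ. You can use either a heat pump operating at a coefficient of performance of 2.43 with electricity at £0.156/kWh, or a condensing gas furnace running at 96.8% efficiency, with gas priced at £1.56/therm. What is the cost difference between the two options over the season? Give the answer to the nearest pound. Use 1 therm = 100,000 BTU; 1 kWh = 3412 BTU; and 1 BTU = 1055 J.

Heat load = 42100 MJ = 42,100,000,000 J / 1055 = 39,905,213 BTU
Gas: input = 39,905,213 / 0.968 = 41,224,394 BTU = 412.2 therm → 412.2 × £1.56 = £643.10
Heat pump: 39,905,213 BTU / 3412 = 11,700 kWh heat; / 2.43 = 4,813 kWh in → × £0.156 = £750.83
Difference = |£643.10 − £750.83| = £107.72 ≈ £108

£108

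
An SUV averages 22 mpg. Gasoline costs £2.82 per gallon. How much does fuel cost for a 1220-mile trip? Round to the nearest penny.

£156.38

Fuel = 1220 mi / 22 mpg = 55.45 gal
Cost = 55.45 gal × £2.82/gal = £156.38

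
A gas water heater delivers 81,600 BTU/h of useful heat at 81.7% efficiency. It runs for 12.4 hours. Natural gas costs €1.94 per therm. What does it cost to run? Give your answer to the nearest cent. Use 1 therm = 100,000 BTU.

Heat delivered = 81,600 BTU/h × 12.4 h = 1,011,840 BTU
Gas input = 1,011,840 / 0.817 = 1,238,482 BTU
= 1,238,482 / 100,000 = 12.38 therm
Cost = 12.38 × €1.94/therm = €24.03

€24.03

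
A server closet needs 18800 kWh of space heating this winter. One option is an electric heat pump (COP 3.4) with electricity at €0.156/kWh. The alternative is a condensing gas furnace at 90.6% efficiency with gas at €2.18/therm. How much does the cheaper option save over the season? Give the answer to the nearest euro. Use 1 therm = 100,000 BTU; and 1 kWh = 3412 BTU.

€681

Heat load = 18800 kWh × 3412 = 64,145,600 BTU
Gas: input = 64,145,600 / 0.906 = 70,800,883 BTU = 708 therm → 708 × €2.18 = €1,543.46
Heat pump: 64,145,600 BTU / 3412 = 18,800 kWh heat; / 3.4 = 5,529 kWh in → × €0.156 = €862.59
Difference = |€1,543.46 − €862.59| = €680.87 ≈ €681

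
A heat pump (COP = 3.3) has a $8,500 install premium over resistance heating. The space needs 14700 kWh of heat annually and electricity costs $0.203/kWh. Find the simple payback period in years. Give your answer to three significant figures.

Resistance: 14700 kWh × $0.203 = $2,984.10/yr
Heat pump: 14700 / 3.3 = 4455 kWh in → × $0.203 = $904.27/yr
Annual savings = $2,079.83
Payback = $8,500 / $2,079.83 = 4.09 years

4.09 years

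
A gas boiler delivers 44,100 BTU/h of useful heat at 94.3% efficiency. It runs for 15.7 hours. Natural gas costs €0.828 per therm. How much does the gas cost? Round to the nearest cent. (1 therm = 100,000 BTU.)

Heat delivered = 44,100 BTU/h × 15.7 h = 692,370 BTU
Gas input = 692,370 / 0.943 = 734,221 BTU
= 734,221 / 100,000 = 7.342 therm
Cost = 7.342 × €0.828/therm = €6.08

€6.08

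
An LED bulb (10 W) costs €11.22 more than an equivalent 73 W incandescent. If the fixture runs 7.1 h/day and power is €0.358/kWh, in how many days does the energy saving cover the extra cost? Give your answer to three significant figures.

Power saved = 73 − 10 = 63 W
Daily energy saved = 63 W × 7.1 h = 447.3 Wh = 0.4473 kWh
Daily savings = 0.4473 × €0.358 = €0.1601
Payback = €11.22 / €0.1601 per day = 70.07 days

70.1 days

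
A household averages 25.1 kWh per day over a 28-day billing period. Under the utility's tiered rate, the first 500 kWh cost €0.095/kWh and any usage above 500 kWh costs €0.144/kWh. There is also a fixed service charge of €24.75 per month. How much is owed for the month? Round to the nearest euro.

€101

Usage = 25.1 kWh/day × 28 days = 702.8 kWh
First 500 kWh × €0.095 = €47.50
Remaining 202.8 kWh × €0.144 = €29.20
Energy charge = €76.70; + service €24.75 = €101.45 ≈ €101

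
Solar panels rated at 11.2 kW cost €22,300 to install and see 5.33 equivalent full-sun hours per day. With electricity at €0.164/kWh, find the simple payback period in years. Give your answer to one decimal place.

6.2 years

Daily generation = 11.2 kW × 5.33 h = 59.7 kWh
Annual generation = 59.7 × 365 = 21789 kWh
Annual savings = 21789 × €0.164 = €3,573.40
Payback = €22,300 / €3,573.40 = 6.24 years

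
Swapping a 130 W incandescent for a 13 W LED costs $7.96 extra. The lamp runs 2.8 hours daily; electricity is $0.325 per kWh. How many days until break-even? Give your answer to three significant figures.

74.8 days

Power saved = 130 − 13 = 117 W
Daily energy saved = 117 W × 2.8 h = 327.6 Wh = 0.3276 kWh
Daily savings = 0.3276 × $0.325 = $0.1065
Payback = $7.96 / $0.1065 per day = 74.76 days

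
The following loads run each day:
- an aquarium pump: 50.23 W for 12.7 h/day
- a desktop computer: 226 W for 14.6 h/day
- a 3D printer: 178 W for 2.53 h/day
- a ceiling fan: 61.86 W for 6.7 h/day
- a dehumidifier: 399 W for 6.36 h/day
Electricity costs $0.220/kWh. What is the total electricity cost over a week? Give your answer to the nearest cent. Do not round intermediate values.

aquarium pump: 50.23 W × 12.7 h × 7 d = 4,465 Wh = 4.465 kWh
desktop computer: 226 W × 14.6 h × 7 d = 23,097 Wh = 23.1 kWh
3D printer: 178 W × 2.53 h × 7 d = 3,152 Wh = 3.152 kWh
ceiling fan: 61.86 W × 6.7 h × 7 d = 2,901 Wh = 2.901 kWh
dehumidifier: 399 W × 6.36 h × 7 d = 17,763 Wh = 17.76 kWh
Total energy = 4.465 + 23.1 + 3.152 + 2.901 + 17.76 = 51.38 kWh
Cost = 51.38 kWh × $0.220 = $11.30

$11.30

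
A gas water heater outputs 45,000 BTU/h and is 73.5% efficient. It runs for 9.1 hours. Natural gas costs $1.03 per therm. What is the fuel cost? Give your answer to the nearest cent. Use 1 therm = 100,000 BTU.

Heat delivered = 45,000 BTU/h × 9.1 h = 409,500 BTU
Gas input = 409,500 / 0.735 = 557,143 BTU
= 557,143 / 100,000 = 5.571 therm
Cost = 5.571 × $1.03/therm = $5.74

$5.74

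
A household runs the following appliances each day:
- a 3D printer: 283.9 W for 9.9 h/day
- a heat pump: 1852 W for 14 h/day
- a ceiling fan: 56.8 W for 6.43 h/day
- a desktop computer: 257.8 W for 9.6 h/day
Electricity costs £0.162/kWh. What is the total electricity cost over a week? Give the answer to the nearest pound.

£36

3D printer: 283.9 W × 9.9 h × 7 d = 19,674 Wh = 19.67 kWh
heat pump: 1852 W × 14 h × 7 d = 181,496 Wh = 181.5 kWh
ceiling fan: 56.8 W × 6.43 h × 7 d = 2,557 Wh = 2.557 kWh
desktop computer: 257.8 W × 9.6 h × 7 d = 17,324 Wh = 17.32 kWh
Total energy = 19.67 + 181.5 + 2.557 + 17.32 = 221.1 kWh
Cost = 221.1 kWh × £0.162 = £35.81 ≈ £36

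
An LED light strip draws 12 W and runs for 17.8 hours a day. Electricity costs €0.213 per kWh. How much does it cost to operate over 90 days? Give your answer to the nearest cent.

€4.09

Energy = 12 W × 17.8 h/day × 90 days = 19,224 Wh = 19.22 kWh
Cost = 19.22 kWh × €0.213/kWh = €4.09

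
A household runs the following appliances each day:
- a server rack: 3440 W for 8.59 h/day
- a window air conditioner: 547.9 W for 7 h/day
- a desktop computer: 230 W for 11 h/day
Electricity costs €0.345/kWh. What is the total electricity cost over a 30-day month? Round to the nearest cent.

€371.72

server rack: 3440 W × 8.59 h × 30 d = 886,488 Wh = 886.5 kWh
window air conditioner: 547.9 W × 7 h × 30 d = 115,059 Wh = 115.1 kWh
desktop computer: 230 W × 11 h × 30 d = 75,900 Wh = 75.9 kWh
Total energy = 886.5 + 115.1 + 75.9 = 1,077 kWh
Cost = 1,077 kWh × €0.345 = €371.72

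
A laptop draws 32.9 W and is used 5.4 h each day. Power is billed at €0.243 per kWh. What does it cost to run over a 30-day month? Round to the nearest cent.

€1.30

Energy = 32.9 W × 5.4 h/day × 30 days = 5,330 Wh = 5.33 kWh
Cost = 5.33 kWh × €0.243/kWh = €1.30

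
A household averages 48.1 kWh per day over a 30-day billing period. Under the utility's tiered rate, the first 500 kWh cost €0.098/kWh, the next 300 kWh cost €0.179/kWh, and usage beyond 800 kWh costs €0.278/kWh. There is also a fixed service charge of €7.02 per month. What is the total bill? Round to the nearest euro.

€288

Usage = 48.1 kWh/day × 30 days = 1443 kWh
First 500 kWh × €0.098 = €49.00
Next 300 kWh × €0.179 = €53.70
Remaining 643 kWh × €0.278 = €178.75
Energy charge = €281.45; + service €7.02 = €288.47 ≈ €288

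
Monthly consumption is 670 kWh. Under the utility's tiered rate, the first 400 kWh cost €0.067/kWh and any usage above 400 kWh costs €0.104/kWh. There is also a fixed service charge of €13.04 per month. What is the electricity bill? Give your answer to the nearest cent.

€67.92

First 400 kWh × €0.067 = €26.80
Remaining 270 kWh × €0.104 = €28.08
Energy charge = €54.88; + service €13.04 = €67.92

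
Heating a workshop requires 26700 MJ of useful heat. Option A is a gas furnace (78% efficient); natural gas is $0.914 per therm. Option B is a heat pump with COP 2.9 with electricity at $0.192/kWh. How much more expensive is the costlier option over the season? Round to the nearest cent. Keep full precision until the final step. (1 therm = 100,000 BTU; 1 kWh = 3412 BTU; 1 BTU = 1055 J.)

$194.52

Heat load = 26700 MJ = 26,700,000,000 J / 1055 = 25,308,057 BTU
Gas: input = 25,308,057 / 0.78 = 32,446,227 BTU = 324.5 therm → 324.5 × $0.914 = $296.56
Heat pump: 25,308,057 BTU / 3412 = 7,417 kWh heat; / 2.9 = 2,558 kWh in → × $0.192 = $491.08
Difference = |$296.56 − $491.08| = $194.52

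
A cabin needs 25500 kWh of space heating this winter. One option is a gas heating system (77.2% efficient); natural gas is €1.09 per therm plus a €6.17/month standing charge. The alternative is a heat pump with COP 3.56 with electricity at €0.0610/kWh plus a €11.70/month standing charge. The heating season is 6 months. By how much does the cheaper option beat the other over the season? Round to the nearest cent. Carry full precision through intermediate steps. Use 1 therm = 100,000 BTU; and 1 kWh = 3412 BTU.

€758.33

Heat load = 25500 kWh × 3412 = 87,006,000 BTU
Gas: input = 87,006,000 / 0.772 = 112,702,073 BTU = 1,127 therm → 1,127 × €1.09 = €1,228.45; + 6 × €6.17 standing = €1,265.47
Heat pump: 87,006,000 BTU / 3412 = 25,500 kWh heat; / 3.56 = 7,163 kWh in → × €0.0610 = €436.94; + 6 × €11.70 standing = €507.14
Difference = |€1,265.47 − €507.14| = €758.33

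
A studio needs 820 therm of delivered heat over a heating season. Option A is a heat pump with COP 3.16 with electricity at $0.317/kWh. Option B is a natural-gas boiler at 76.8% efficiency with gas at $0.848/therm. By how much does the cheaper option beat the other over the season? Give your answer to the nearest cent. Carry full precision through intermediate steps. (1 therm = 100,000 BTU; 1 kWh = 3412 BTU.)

Heat load = 820 therm × 100,000 = 82,000,000 BTU
Gas: input = 82,000,000 / 0.768 = 106,770,833 BTU = 1,068 therm → 1,068 × $0.848 = $905.42
Heat pump: 82,000,000 BTU / 3412 = 24,030 kWh heat; / 3.16 = 7,605 kWh in → × $0.317 = $2,410.89
Difference = |$905.42 − $2,410.89| = $1,505.47

$1505.47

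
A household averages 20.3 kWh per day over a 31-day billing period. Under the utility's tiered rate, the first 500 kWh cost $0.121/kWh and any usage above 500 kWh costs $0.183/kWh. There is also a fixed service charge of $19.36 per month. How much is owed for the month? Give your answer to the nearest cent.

$103.52

Usage = 20.3 kWh/day × 31 days = 629.3 kWh
First 500 kWh × $0.121 = $60.50
Remaining 129.3 kWh × $0.183 = $23.66
Energy charge = $84.16; + service $19.36 = $103.52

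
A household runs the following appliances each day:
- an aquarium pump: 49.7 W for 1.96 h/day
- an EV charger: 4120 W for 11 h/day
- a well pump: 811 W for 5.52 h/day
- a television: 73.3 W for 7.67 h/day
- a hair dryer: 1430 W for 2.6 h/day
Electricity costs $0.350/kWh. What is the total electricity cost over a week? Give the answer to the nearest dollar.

$133

aquarium pump: 49.7 W × 1.96 h × 7 d = 682 Wh = 0.6819 kWh
EV charger: 4120 W × 11 h × 7 d = 317,240 Wh = 317.2 kWh
well pump: 811 W × 5.52 h × 7 d = 31,337 Wh = 31.34 kWh
television: 73.3 W × 7.67 h × 7 d = 3,935 Wh = 3.935 kWh
hair dryer: 1430 W × 2.6 h × 7 d = 26,026 Wh = 26.03 kWh
Total energy = 0.6819 + 317.2 + 31.34 + 3.935 + 26.03 = 379.2 kWh
Cost = 379.2 kWh × $0.350 = $132.73 ≈ $133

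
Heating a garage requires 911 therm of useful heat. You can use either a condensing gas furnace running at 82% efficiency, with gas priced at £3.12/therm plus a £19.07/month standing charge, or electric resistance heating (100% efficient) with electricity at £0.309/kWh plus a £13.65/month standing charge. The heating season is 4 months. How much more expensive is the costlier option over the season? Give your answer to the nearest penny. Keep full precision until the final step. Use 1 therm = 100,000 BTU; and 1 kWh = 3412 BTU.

£4762.34

Heat load = 911 therm × 100,000 = 91,100,000 BTU
Gas: input = 91,100,000 / 0.820 = 111,097,561 BTU = 1,111 therm → 1,111 × £3.12 = £3,466.24; + 4 × £19.07 standing = £3,542.52
Electric: 91,100,000 BTU / 3412 = 26,700 kWh → × £0.309 = £8,250.26; + 4 × £13.65 standing = £8,304.86
Difference = |£3,542.52 − £8,304.86| = £4,762.34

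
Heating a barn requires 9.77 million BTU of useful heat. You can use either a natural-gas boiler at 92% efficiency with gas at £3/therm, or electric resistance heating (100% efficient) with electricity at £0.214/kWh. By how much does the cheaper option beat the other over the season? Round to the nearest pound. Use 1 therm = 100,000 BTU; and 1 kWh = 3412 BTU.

£294

Heat load = 9.77 × 10⁶ BTU = 9,770,000 BTU
Gas: input = 9,770,000 / 0.92 = 10,619,565 BTU = 106.2 therm → 106.2 × £3 = £318.59
Electric: 9,770,000 BTU / 3412 = 2,863 kWh → × £0.214 = £612.77
Difference = |£318.59 − £612.77| = £294.19 ≈ £294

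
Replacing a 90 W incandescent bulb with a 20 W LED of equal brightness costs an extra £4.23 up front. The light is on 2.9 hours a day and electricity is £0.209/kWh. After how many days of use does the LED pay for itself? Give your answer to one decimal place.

Power saved = 90 − 20 = 70 W
Daily energy saved = 70 W × 2.9 h = 203 Wh = 0.203 kWh
Daily savings = 0.203 × £0.209 = £0.0424
Payback = £4.23 / £0.0424 per day = 99.7 days

99.7 days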